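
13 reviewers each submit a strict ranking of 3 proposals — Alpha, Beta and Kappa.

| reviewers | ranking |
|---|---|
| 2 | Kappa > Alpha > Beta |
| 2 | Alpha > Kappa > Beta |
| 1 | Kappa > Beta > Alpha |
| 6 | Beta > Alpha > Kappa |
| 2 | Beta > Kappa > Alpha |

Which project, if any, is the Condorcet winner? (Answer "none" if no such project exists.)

Check each pair by majority over 13 ballots:
Alpha–Beta: Beta 9–4.
Alpha–Kappa: Alpha 8–5.
Beta vs Kappa: Beta, 8–5.
Beta wins every pairwise contest, so Beta is the Condorcet winner.

Beta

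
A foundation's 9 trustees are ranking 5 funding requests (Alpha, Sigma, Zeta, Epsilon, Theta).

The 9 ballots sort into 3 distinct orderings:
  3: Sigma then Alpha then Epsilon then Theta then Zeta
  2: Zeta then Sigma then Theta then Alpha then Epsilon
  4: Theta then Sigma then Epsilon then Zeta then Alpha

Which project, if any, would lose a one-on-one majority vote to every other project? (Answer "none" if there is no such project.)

Pairwise majorities:
Alpha–Sigma: Sigma 9–0.
Alpha vs Zeta: 3 for Alpha, 6 for Zeta — Zeta by 6–3.
Alpha vs Epsilon: Alpha is ranked higher on 3+2 = 5 ballots, Epsilon on 4. Alpha wins 5–4.
Alpha vs Theta: Theta, 6–3.
Sigma vs Zeta: 7 to 2, Sigma.
Sigma vs Epsilon: 3+2+4 = 9 for Sigma, 0 for Epsilon — Sigma by 9–0.
Sigma–Theta: Sigma 5–4.
Zeta vs Epsilon: 2 for Zeta, 7 for Epsilon — Epsilon by 7–2.
Zeta vs Theta: Zeta preferred on 2 ballots; Theta wins 7–2.
Epsilon vs Theta: Epsilon is ranked higher on 3 ballots, Theta on 6. Theta wins 6–3.
No project is winless: Alpha beats Epsilon; Sigma beats Alpha; Zeta beats Alpha; Epsilon beats Zeta; Theta beats Alpha. There is no Condorcet loser.

none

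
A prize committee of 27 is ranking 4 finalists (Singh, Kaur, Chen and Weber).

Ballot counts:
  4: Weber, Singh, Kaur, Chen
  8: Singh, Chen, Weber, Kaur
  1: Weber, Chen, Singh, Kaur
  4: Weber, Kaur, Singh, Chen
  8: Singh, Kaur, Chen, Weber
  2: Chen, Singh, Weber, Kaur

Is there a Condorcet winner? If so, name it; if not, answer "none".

Singh

Pairwise majorities:
Singh vs Kaur: Singh wins 23–4.
Singh vs Chen: Singh, 24–3.
Singh vs Weber: Singh, 18–9.
Kaur vs Chen: Kaur, 16–11.
Kaur vs Weber: Weber, 19–8.
Chen–Weber: Chen 18–9.
Singh beats each of Kaur, Chen, Weber — Singh is the Condorcet winner.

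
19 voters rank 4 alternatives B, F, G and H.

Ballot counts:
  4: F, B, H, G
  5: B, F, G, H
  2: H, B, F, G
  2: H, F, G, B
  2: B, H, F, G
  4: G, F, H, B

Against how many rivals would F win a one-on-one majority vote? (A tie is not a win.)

F against each rival (19 voters):
F vs B: 4+2+4 = 10 for F, 9 for B — F by 10–9.
F vs G: F wins 15–4.
F vs H: F wins 13–6.
F beats B, G, H — 3 pairwise wins.

3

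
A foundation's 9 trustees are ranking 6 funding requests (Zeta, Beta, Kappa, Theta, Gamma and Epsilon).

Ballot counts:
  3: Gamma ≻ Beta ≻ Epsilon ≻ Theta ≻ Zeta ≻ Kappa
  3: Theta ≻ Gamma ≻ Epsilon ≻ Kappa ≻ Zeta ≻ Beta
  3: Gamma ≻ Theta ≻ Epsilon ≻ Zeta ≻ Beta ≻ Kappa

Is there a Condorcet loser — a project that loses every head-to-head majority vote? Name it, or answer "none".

Head-to-head results (9 reviewers):
Zeta vs Beta: Zeta, 6–3.
Zeta vs Kappa: 3+3 = 6 for Zeta, 3 for Kappa — Zeta by 6–3.
Zeta vs Theta: Theta, 9–0.
Zeta vs Gamma: Gamma, 9–0.
Zeta vs Epsilon: Epsilon wins 9–0.
Beta vs Kappa: Beta wins 6–3.
Beta vs Theta: Beta preferred on 3 ballots; Theta wins 6–3.
Beta vs Gamma: Gamma, 9–0.
Beta–Epsilon: Epsilon 6–3.
Kappa vs Theta: Theta wins 9–0.
Kappa vs Gamma: Gamma wins 9–0.
Kappa vs Epsilon: 0 to 9, Epsilon.
Theta vs Gamma: Gamma, 6–3.
Theta vs Epsilon: 3+3 = 6 for Theta, 3 for Epsilon — Theta by 6–3.
Gamma vs Epsilon: Gamma, 9–0.
Only Kappa has no wins; Kappa is the Condorcet loser.

Kappa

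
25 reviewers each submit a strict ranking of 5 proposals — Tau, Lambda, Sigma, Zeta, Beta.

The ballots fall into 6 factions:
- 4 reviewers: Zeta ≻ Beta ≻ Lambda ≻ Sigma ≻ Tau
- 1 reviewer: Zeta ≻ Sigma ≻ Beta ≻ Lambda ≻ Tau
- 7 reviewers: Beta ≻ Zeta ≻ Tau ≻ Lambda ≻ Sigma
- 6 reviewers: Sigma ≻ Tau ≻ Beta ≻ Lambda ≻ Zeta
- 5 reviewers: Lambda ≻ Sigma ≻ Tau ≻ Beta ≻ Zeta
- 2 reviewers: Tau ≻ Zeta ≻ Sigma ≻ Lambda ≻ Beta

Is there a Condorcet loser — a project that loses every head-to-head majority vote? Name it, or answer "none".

none

Head-to-head results (25 reviewers):
Tau vs Lambda: Tau wins 15–10.
Tau–Sigma: Sigma 16–9.
Tau vs Zeta: 13 to 12, Tau.
Tau vs Beta: 13 to 12, Tau.
Lambda–Sigma: Lambda 16–9.
Lambda–Zeta: Zeta 14–11.
Lambda vs Beta: Beta wins 18–7.
Sigma–Zeta: Zeta 14–11.
Sigma vs Beta: Sigma wins 14–11.
Zeta–Beta: Beta 18–7.
Every project wins at least one matchup (Tau beats Lambda; Lambda beats Sigma; Sigma beats Tau; Zeta beats Lambda; Beta beats Lambda), so there is no Condorcet loser.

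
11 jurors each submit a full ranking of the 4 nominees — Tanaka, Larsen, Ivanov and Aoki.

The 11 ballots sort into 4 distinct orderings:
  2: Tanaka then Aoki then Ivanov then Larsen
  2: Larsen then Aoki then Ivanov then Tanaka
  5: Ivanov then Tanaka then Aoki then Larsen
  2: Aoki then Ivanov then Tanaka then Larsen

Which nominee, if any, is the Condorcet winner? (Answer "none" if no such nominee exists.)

none

Pairwise majorities:
Tanaka vs Larsen: Tanaka, 9–2.
Tanaka–Ivanov: Ivanov 9–2.
Tanaka vs Aoki: Tanaka wins 7–4.
Larsen vs Ivanov: Ivanov wins 9–2.
Larsen vs Aoki: Aoki wins 9–2.
Ivanov–Aoki: Aoki 6–5.
No nominee is unbeaten: Tanaka loses to Ivanov; Larsen loses to Tanaka; Ivanov loses to Aoki; Aoki loses to Tanaka. In particular Tanaka beats Aoki beats Ivanov beats Tanaka is a majority cycle — no Condorcet winner exists.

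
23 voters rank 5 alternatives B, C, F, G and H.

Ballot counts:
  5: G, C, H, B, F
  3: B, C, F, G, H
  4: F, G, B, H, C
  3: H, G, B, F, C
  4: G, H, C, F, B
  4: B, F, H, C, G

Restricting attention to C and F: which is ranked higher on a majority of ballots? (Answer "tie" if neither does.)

Ballots ranking C above F: 5 + 3 + 4 = 12.
Ballots ranking F above C: 23 − 12 = 11.
C wins the head-to-head 12–11.

C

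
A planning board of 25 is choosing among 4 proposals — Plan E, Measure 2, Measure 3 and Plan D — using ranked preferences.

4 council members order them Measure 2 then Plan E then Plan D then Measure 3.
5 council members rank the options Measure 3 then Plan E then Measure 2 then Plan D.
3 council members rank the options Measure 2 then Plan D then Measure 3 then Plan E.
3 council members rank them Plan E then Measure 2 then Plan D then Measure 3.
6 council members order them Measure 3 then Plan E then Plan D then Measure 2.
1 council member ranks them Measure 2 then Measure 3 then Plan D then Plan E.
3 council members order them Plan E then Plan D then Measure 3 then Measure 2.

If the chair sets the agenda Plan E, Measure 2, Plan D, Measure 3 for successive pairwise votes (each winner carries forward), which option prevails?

Round 1: Plan E vs Measure 2 — 17–8, Plan E advances.
Round 2: Plan E vs Plan D — 21–4, Plan E advances.
Round 3: Plan E vs Measure 3 — 10–15, Measure 3 advances.
The agenda winner is Measure 3.

Measure 3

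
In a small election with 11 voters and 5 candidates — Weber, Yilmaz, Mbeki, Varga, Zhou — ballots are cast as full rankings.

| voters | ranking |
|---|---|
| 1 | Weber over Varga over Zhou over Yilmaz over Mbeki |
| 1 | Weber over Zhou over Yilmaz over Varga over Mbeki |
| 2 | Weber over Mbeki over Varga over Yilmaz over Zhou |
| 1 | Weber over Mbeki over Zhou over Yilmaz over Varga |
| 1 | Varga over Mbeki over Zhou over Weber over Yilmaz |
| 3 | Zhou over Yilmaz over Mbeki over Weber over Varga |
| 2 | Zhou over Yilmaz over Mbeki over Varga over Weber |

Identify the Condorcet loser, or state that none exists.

Varga

Pairwise majorities:
Weber vs Yilmaz: Weber preferred on 1+1+2+1+1 = 6 ballots; Weber wins 6–5.
Weber vs Mbeki: Weber is ranked higher on 1+1+2+1 = 5 ballots, Mbeki on 6. Mbeki wins 6–5.
Weber vs Varga: Weber, 8–3.
Weber vs Zhou: Weber is ranked higher on 1+1+2+1 = 5 ballots, Zhou on 6. Zhou wins 6–5.
Yilmaz vs Mbeki: Yilmaz wins 7–4.
Yilmaz vs Varga: Yilmaz is ranked higher on 1+1+3+2 = 7 ballots, Varga on 4. Yilmaz wins 7–4.
Yilmaz vs Zhou: Zhou, 9–2.
Mbeki vs Varga: 2+1+3+2 = 8 for Mbeki, 3 for Varga — Mbeki by 8–3.
Mbeki vs Zhou: Mbeki preferred on 2+1+1 = 4 ballots; Zhou wins 7–4.
Varga vs Zhou: 4 to 7, Zhou.
Only Varga has no wins; Varga is the Condorcet loser.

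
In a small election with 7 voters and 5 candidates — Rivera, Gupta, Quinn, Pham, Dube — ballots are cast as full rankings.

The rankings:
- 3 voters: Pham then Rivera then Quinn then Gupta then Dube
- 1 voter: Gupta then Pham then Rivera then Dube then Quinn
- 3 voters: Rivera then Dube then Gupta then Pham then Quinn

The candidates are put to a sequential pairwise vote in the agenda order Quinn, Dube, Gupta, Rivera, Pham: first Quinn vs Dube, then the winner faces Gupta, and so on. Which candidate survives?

Pham

Round 1: Quinn vs Dube — 3–4, Dube advances.
Round 2: Dube vs Gupta — 3–4, Gupta advances.
Round 3: Gupta vs Rivera — 1–6, Rivera advances.
Round 4: Rivera vs Pham — 3–4, Pham advances.
The agenda winner is Pham.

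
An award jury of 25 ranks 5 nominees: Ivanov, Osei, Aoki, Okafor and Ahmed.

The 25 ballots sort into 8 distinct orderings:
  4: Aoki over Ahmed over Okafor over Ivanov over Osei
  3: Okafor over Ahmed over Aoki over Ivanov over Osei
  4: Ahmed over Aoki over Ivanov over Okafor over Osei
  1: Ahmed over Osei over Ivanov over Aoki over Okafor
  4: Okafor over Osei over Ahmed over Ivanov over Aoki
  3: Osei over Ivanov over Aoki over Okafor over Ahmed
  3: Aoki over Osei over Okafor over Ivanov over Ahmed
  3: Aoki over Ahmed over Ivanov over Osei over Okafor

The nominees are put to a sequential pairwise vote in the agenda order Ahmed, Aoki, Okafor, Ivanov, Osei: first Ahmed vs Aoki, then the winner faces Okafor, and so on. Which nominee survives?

Aoki

Round 1: Ahmed vs Aoki — 12–13, Aoki advances.
Round 2: Aoki vs Okafor — 18–7, Aoki advances.
Round 3: Aoki vs Ivanov — 17–8, Aoki advances.
Round 4: Aoki vs Osei — 17–8, Aoki advances.
Aoki survives the agenda.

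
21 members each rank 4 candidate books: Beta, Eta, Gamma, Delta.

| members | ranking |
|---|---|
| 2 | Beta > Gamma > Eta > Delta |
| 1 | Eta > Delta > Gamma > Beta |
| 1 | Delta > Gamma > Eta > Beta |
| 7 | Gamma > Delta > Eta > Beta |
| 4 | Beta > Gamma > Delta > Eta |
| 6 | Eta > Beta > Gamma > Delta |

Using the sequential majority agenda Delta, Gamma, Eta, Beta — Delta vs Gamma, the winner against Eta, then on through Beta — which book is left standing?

Beta

Round 1: Delta vs Gamma — 2–19, Gamma advances.
Round 2: Gamma vs Eta — 14–7, Gamma advances.
Round 3: Gamma vs Beta — 9–12, Beta advances.
Beta survives the agenda.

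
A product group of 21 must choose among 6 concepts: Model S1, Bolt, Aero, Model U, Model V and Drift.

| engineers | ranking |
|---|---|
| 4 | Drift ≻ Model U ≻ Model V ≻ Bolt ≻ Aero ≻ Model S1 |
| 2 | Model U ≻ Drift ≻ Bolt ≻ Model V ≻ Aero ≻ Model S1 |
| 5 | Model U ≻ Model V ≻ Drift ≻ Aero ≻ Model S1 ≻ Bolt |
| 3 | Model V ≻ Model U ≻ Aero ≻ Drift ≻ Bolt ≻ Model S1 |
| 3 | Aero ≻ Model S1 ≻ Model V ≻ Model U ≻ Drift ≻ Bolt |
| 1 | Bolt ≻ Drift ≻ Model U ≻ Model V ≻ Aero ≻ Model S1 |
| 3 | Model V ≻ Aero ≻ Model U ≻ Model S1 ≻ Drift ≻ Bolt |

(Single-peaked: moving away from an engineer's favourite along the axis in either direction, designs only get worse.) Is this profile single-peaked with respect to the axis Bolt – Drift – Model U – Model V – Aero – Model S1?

Axis positions: Bolt=1, Drift=2, Model U=3, Model V=4, Aero=5, Model S1=6.
Bloc 1 (peak Drift at position 2): ranking walks positions 2-3-4-1-5-6, expanding outward from the peak — single-peaked.
Bloc 2 (peak Model U at position 3): ranking walks positions 3-2-1-4-5-6, expanding outward from the peak — single-peaked.
Bloc 3 (peak Model U at position 3): ranking walks positions 3-4-2-5-6-1, expanding outward from the peak — single-peaked.
Bloc 4 (peak Model V at position 4): ranking walks positions 4-3-5-2-1-6, expanding outward from the peak — single-peaked.
Bloc 5 (peak Aero at position 5): ranking walks positions 5-6-4-3-2-1, expanding outward from the peak — single-peaked.
Bloc 6 (peak Bolt at position 1): ranking walks positions 1-2-3-4-5-6, expanding outward from the peak — single-peaked.
Bloc 7 (peak Model V at position 4): ranking walks positions 4-5-3-6-2-1, expanding outward from the peak — single-peaked.
Every ranking is single-peaked on this axis.

yes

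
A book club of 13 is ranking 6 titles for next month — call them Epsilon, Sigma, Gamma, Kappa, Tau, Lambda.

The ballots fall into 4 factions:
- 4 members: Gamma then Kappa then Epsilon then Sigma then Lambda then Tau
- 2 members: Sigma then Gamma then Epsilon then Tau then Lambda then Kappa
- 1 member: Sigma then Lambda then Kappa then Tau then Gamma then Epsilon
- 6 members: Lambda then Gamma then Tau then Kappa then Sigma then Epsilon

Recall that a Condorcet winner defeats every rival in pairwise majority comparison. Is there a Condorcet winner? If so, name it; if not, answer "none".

none

Check each pair by majority over 13 ballots:
Epsilon vs Sigma: 4 to 9, Sigma.
Epsilon vs Gamma: 0 to 13, Gamma.
Epsilon vs Kappa: 2 for Epsilon, 11 for Kappa — Kappa by 11–2.
Epsilon vs Tau: Epsilon preferred on 4+2 = 6 ballots; Tau wins 7–6.
Epsilon vs Lambda: Epsilon preferred on 4+2 = 6 ballots; Lambda wins 7–6.
Sigma vs Gamma: Sigma is ranked higher on 2+1 = 3 ballots, Gamma on 10. Gamma wins 10–3.
Sigma vs Kappa: 3 to 10, Kappa.
Sigma vs Tau: 7 to 6, Sigma.
Sigma vs Lambda: Sigma preferred on 4+2+1 = 7 ballots; Sigma wins 7–6.
Gamma vs Kappa: Gamma is ranked higher on 4+2+6 = 12 ballots, Kappa on 1. Gamma wins 12–1.
Gamma vs Tau: 12 to 1, Gamma.
Gamma vs Lambda: Gamma is ranked higher on 4+2 = 6 ballots, Lambda on 7. Lambda wins 7–6.
Kappa vs Tau: 5 to 8, Tau.
Kappa vs Lambda: 4 for Kappa, 9 for Lambda — Lambda by 9–4.
Tau vs Lambda: Tau is ranked higher on 2 ballots, Lambda on 11. Lambda wins 11–2.
Each book drops at least one matchup (Epsilon loses to Sigma; Sigma loses to Gamma; Gamma loses to Lambda; Kappa loses to Gamma; Tau loses to Sigma; Lambda loses to Sigma); the cycle Sigma beats Tau beats Kappa beats Sigma rules out a Condorcet winner.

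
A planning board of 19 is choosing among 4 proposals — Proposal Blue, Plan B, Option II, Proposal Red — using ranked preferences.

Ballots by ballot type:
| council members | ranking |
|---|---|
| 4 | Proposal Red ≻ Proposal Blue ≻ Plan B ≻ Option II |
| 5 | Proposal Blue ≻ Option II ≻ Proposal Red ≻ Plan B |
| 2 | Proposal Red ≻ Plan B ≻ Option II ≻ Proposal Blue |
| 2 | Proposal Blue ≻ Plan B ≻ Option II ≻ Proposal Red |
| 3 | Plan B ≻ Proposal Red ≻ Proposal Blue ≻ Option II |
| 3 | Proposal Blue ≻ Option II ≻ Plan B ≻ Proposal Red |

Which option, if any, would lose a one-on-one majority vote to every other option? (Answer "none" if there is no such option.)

Pairwise majorities:
Proposal Blue vs Plan B: Proposal Blue, 14–5.
Proposal Blue vs Option II: 17 to 2, Proposal Blue.
Proposal Blue vs Proposal Red: 10 to 9, Proposal Blue.
Plan B vs Option II: 11 to 8, Plan B.
Plan B vs Proposal Red: 2+3+3 = 8 for Plan B, 11 for Proposal Red — Proposal Red by 11–8.
Option II vs Proposal Red: Option II wins 10–9.
Each option has at least one pairwise win (Proposal Blue beats Plan B; Plan B beats Option II; Option II beats Proposal Red; Proposal Red beats Plan B) — no Condorcet loser.

none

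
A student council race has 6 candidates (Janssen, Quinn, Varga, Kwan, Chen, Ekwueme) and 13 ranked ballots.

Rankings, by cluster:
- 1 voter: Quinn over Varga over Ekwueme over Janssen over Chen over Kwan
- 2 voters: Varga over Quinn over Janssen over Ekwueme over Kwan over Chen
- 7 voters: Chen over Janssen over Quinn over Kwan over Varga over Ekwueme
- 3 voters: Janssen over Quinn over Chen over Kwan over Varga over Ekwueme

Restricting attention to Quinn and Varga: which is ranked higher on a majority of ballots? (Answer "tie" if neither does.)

Ballots ranking Quinn above Varga: 1 + 7 + 3 = 11.
Ballots ranking Varga above Quinn: 13 − 11 = 2.
Quinn wins the head-to-head 11–2.

Quinn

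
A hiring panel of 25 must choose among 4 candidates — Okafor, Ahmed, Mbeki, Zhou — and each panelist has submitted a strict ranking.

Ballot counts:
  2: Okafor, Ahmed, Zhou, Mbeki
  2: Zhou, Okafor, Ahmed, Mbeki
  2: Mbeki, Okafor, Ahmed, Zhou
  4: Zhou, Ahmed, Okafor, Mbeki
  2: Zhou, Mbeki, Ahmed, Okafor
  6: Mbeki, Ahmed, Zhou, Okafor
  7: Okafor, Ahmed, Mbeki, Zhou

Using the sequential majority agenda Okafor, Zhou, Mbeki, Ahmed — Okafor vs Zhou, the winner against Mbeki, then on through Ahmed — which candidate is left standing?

Round 1: Okafor vs Zhou — 11–14, Zhou advances.
Round 2: Zhou vs Mbeki — 10–15, Mbeki advances.
Round 3: Mbeki vs Ahmed — 10–15, Ahmed advances.
Ahmed survives the agenda.

Ahmed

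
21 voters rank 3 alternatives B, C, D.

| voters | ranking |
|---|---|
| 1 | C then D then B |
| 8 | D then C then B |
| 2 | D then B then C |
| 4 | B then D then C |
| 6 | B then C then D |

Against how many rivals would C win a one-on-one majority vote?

0

C against each rival (21 voters):
C vs B: C is ranked higher on 1+8 = 9 ballots, B on 12. B wins 12–9.
C vs D: D, 14–7.
C beats no one; loses to B, D — 0 pairwise wins.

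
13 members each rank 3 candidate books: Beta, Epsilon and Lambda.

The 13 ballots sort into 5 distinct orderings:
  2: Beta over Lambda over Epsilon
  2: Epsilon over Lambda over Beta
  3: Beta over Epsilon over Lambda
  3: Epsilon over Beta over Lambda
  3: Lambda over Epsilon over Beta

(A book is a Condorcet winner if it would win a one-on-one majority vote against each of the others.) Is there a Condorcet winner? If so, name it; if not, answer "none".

Head-to-head results (13 members):
Beta vs Epsilon: Beta is ranked higher on 2+3 = 5 ballots, Epsilon on 8. Epsilon wins 8–5.
Beta vs Lambda: Beta is ranked higher on 2+3+3 = 8 ballots, Lambda on 5. Beta wins 8–5.
Epsilon vs Lambda: Epsilon preferred on 2+3+3 = 8 ballots; Epsilon wins 8–5.
Epsilon beats each of Beta, Lambda — Epsilon is the Condorcet winner.

Epsilon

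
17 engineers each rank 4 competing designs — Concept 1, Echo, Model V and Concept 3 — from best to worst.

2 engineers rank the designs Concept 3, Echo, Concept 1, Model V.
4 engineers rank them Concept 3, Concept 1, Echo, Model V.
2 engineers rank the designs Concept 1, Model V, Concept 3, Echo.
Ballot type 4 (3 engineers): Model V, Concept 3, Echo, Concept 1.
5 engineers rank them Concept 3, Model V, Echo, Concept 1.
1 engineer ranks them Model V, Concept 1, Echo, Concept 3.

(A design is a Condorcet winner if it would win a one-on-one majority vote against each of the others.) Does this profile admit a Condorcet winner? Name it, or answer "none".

Concept 3

Pairwise majorities:
Concept 1 vs Echo: 7 to 10, Echo.
Concept 1 vs Model V: Concept 1 is ranked higher on 2+4+2 = 8 ballots, Model V on 9. Model V wins 9–8.
Concept 1 vs Concept 3: Concept 1 preferred on 2+1 = 3 ballots; Concept 3 wins 14–3.
Echo vs Model V: Echo is ranked higher on 2+4 = 6 ballots, Model V on 11. Model V wins 11–6.
Echo vs Concept 3: Echo preferred on 1 ballot; Concept 3 wins 16–1.
Model V vs Concept 3: Model V is ranked higher on 2+3+1 = 6 ballots, Concept 3 on 11. Concept 3 wins 11–6.
Concept 3 defeats every rival head-to-head and is the Condorcet winner.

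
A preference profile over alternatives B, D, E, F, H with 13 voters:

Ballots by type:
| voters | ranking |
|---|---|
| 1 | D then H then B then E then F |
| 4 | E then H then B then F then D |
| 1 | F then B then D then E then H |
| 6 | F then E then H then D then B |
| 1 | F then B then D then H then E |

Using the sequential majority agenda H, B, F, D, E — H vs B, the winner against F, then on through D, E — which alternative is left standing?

F

Round 1: H vs B — 11–2, H advances.
Round 2: H vs F — 5–8, F advances.
Round 3: F vs D — 12–1, F advances.
Round 4: F vs E — 8–5, F advances.
F survives the agenda.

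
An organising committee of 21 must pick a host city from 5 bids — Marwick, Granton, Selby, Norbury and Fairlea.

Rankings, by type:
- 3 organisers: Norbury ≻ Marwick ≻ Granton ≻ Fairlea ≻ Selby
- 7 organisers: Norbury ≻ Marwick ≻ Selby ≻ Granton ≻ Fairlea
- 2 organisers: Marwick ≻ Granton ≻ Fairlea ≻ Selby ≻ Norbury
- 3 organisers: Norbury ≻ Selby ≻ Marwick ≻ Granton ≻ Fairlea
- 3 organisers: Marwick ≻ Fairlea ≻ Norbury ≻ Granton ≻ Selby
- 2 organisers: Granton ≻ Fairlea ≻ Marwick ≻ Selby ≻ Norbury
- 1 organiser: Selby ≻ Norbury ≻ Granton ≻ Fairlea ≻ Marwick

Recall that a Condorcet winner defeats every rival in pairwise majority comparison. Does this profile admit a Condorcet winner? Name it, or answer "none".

Norbury

Pairwise majorities:
Marwick vs Granton: Marwick, 18–3.
Marwick vs Selby: Marwick wins 17–4.
Marwick vs Norbury: Norbury, 14–7.
Marwick vs Fairlea: Marwick, 18–3.
Granton vs Selby: Selby, 11–10.
Granton vs Norbury: Norbury, 17–4.
Granton vs Fairlea: Granton, 18–3.
Selby vs Norbury: Norbury, 16–5.
Selby vs Fairlea: Selby wins 11–10.
Norbury vs Fairlea: Norbury wins 14–7.
Norbury defeats every rival head-to-head and is the Condorcet winner.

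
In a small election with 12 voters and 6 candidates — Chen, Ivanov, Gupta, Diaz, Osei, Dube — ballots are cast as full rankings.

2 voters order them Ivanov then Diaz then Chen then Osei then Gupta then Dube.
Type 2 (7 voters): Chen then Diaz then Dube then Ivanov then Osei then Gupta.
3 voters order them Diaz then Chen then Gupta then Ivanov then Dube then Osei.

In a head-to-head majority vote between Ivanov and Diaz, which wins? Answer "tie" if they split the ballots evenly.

Ballots ranking Ivanov above Diaz: 2.
Ballots ranking Diaz above Ivanov: 12 − 2 = 10.
Diaz wins the head-to-head 10–2.

Diaz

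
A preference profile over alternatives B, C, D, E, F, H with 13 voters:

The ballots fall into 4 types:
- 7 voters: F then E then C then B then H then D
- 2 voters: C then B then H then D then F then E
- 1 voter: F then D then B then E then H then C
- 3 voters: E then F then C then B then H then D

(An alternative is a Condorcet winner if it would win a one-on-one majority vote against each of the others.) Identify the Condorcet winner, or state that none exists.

F

Head-to-head results (13 voters):
B–C: C 12–1.
B vs D: B wins 12–1.
B–E: E 10–3.
B vs F: F wins 11–2.
B vs H: B, 13–0.
C vs D: C, 12–1.
C–E: E 11–2.
C–F: F 11–2.
C–H: C 12–1.
D vs E: E wins 10–3.
D vs F: F wins 11–2.
D vs H: H, 12–1.
E vs F: F wins 10–3.
E vs H: E, 11–2.
F vs H: F wins 11–2.
F wins every pairwise contest, so F is the Condorcet winner.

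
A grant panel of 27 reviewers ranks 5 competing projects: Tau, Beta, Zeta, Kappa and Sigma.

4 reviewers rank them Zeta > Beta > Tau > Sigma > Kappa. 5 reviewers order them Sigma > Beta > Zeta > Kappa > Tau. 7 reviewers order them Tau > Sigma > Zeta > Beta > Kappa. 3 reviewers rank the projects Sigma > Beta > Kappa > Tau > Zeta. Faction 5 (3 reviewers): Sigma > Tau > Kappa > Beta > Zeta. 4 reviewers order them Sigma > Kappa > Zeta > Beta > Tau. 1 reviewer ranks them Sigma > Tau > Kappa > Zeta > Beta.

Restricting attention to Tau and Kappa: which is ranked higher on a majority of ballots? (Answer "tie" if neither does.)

Ballots ranking Tau above Kappa: 4 + 7 + 3 + 1 = 15.
Ballots ranking Kappa above Tau: 27 − 15 = 12.
Tau wins the head-to-head 15–12.

Tau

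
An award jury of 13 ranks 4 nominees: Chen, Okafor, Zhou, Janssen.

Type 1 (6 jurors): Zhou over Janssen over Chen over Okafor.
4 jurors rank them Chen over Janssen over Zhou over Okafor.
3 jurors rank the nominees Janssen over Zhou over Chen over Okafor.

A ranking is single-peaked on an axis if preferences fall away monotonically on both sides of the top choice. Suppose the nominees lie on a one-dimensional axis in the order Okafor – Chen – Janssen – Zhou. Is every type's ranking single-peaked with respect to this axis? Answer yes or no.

Axis positions: Okafor=1, Chen=2, Janssen=3, Zhou=4.
Type 1 (peak Zhou at position 4): ranking walks positions 4-3-2-1, expanding outward from the peak — single-peaked.
Type 2 (peak Chen at position 2): ranking walks positions 2-3-4-1, expanding outward from the peak — single-peaked.
Type 3 (peak Janssen at position 3): ranking walks positions 3-4-2-1, expanding outward from the peak — single-peaked.
Every ranking is single-peaked on this axis.

yes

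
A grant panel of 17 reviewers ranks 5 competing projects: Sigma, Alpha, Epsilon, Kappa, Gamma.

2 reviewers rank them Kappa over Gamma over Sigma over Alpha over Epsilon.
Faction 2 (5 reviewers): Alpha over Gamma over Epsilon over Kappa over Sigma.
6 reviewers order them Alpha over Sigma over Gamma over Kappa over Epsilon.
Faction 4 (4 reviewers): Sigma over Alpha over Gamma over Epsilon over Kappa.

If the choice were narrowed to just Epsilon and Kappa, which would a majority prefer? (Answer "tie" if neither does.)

Epsilon

Ballots ranking Epsilon above Kappa: 5 + 4 = 9.
Ballots ranking Kappa above Epsilon: 17 − 9 = 8.
Epsilon wins the head-to-head 9–8.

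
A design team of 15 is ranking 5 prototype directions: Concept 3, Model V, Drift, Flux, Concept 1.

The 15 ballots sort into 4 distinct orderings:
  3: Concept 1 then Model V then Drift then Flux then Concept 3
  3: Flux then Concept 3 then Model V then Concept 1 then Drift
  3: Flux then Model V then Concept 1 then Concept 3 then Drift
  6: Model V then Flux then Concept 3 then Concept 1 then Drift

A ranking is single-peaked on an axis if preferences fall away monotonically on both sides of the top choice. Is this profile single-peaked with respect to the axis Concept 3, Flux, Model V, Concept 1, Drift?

Axis positions: Concept 3=1, Flux=2, Model V=3, Concept 1=4, Drift=5.
Ballot type 1 (peak Concept 1 at position 4): ranking walks positions 4-3-5-2-1, expanding outward from the peak — single-peaked.
Ballot type 2 (peak Flux at position 2): ranking walks positions 2-1-3-4-5, expanding outward from the peak — single-peaked.
Ballot type 3 (peak Flux at position 2): ranking walks positions 2-3-4-1-5, expanding outward from the peak — single-peaked.
Ballot type 4 (peak Model V at position 3): ranking walks positions 3-2-1-4-5, expanding outward from the peak — single-peaked.
Every ranking is single-peaked on this axis.

yes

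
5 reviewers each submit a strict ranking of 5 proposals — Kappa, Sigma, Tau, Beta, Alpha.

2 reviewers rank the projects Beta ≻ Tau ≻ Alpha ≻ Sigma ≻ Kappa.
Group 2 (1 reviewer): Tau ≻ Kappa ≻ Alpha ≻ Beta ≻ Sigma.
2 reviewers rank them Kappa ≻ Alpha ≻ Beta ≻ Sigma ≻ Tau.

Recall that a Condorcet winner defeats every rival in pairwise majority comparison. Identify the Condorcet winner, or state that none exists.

none

Check each pair by majority over 5 ballots:
Kappa vs Sigma: 1+2 = 3 for Kappa, 2 for Sigma — Kappa by 3–2.
Kappa vs Tau: 2 to 3, Tau.
Kappa vs Beta: Kappa preferred on 1+2 = 3 ballots; Kappa wins 3–2.
Kappa vs Alpha: 1+2 = 3 for Kappa, 2 for Alpha — Kappa by 3–2.
Sigma vs Tau: 2 for Sigma, 3 for Tau — Tau by 3–2.
Sigma vs Beta: Sigma preferred on 0 ballots; Beta wins 5–0.
Sigma vs Alpha: Sigma preferred on 0 ballots; Alpha wins 5–0.
Tau vs Beta: 1 for Tau, 4 for Beta — Beta by 4–1.
Tau vs Alpha: Tau preferred on 2+1 = 3 ballots; Tau wins 3–2.
Beta vs Alpha: Beta preferred on 2 ballots; Alpha wins 3–2.
No project is unbeaten: Kappa loses to Tau; Sigma loses to Kappa; Tau loses to Beta; Beta loses to Kappa; Alpha loses to Kappa. In particular Kappa beats Beta beats Tau beats Kappa is a majority cycle — no Condorcet winner exists.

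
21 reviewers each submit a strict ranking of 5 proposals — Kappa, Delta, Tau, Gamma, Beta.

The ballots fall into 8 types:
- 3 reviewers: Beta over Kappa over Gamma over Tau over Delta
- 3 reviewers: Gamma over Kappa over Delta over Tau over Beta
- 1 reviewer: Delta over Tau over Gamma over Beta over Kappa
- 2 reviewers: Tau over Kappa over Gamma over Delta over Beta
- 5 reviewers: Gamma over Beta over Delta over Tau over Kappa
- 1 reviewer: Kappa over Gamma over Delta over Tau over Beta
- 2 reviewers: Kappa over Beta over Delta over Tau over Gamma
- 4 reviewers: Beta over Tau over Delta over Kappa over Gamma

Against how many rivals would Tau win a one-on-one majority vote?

1

Tau against each rival (21 reviewers):
Tau vs Kappa: Tau preferred on 1+2+5+4 = 12 ballots; Tau wins 12–9.
Tau vs Delta: Delta, 12–9.
Tau–Gamma: Gamma 12–9.
Tau vs Beta: Beta wins 14–7.
Tau beats Kappa; loses to Delta, Gamma, Beta — 1 pairwise win.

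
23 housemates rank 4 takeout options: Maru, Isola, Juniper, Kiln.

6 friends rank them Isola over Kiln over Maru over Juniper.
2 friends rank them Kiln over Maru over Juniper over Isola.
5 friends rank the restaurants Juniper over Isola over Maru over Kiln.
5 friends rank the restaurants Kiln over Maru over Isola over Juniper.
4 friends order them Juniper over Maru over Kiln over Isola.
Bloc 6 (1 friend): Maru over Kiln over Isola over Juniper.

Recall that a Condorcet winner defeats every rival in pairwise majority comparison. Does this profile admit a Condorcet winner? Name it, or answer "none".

Kiln

Check each pair by majority over 23 ballots:
Maru vs Isola: Maru wins 12–11.
Maru vs Juniper: Maru wins 14–9.
Maru vs Kiln: Kiln, 13–10.
Isola–Juniper: Isola 12–11.
Isola vs Kiln: Kiln, 12–11.
Juniper–Kiln: Kiln 14–9.
Kiln defeats every rival head-to-head and is the Condorcet winner.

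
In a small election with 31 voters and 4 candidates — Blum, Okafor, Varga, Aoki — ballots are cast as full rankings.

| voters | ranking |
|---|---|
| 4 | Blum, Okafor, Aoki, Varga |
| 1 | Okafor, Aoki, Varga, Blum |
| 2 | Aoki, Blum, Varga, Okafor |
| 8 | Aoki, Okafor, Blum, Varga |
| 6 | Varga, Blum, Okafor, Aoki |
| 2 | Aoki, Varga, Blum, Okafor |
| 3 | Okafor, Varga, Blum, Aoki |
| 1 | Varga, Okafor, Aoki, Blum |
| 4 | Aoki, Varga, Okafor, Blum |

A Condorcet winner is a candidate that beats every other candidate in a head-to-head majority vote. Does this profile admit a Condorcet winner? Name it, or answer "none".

Aoki

Head-to-head results (31 voters):
Blum vs Okafor: 14 to 17, Okafor.
Blum vs Varga: Blum is ranked higher on 4+2+8 = 14 ballots, Varga on 17. Varga wins 17–14.
Blum vs Aoki: Blum is ranked higher on 4+6+3 = 13 ballots, Aoki on 18. Aoki wins 18–13.
Okafor vs Varga: Okafor preferred on 4+1+8+3 = 16 ballots; Okafor wins 16–15.
Okafor vs Aoki: 4+1+6+3+1 = 15 for Okafor, 16 for Aoki — Aoki by 16–15.
Varga vs Aoki: Varga preferred on 6+3+1 = 10 ballots; Aoki wins 21–10.
Aoki defeats every rival head-to-head and is the Condorcet winner.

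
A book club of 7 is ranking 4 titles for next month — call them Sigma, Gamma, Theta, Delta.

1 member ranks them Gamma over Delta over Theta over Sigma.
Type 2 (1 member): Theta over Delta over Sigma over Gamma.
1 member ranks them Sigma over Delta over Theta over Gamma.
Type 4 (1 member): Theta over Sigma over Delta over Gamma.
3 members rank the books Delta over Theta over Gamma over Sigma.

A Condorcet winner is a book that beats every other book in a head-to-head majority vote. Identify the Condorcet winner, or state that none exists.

Pairwise majorities:
Sigma vs Gamma: 1+1+1 = 3 for Sigma, 4 for Gamma — Gamma by 4–3.
Sigma vs Theta: 1 to 6, Theta.
Sigma vs Delta: Sigma is ranked higher on 1+1 = 2 ballots, Delta on 5. Delta wins 5–2.
Gamma vs Theta: Gamma preferred on 1 ballot; Theta wins 6–1.
Gamma vs Delta: 1 to 6, Delta.
Theta vs Delta: 2 to 5, Delta.
Only Delta has no losses; Delta is the Condorcet winner.

Delta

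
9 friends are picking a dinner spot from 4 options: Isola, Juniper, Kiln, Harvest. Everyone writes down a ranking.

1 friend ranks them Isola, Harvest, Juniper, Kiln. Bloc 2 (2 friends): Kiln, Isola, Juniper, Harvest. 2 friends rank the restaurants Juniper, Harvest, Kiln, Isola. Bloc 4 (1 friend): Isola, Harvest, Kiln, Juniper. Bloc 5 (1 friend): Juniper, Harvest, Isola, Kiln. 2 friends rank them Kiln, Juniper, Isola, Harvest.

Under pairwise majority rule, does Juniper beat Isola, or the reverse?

Ballots ranking Juniper above Isola: 2 + 1 + 2 = 5.
Ballots ranking Isola above Juniper: 9 − 5 = 4.
Juniper wins the head-to-head 5–4.

Juniper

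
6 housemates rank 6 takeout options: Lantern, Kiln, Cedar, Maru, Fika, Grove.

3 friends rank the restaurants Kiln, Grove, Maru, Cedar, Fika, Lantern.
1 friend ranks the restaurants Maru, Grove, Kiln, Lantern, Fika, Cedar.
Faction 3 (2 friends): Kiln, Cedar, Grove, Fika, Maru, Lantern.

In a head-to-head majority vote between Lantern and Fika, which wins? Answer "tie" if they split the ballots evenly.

Fika

Ballots ranking Lantern above Fika: 1.
Ballots ranking Fika above Lantern: 6 − 1 = 5.
Fika wins the head-to-head 5–1.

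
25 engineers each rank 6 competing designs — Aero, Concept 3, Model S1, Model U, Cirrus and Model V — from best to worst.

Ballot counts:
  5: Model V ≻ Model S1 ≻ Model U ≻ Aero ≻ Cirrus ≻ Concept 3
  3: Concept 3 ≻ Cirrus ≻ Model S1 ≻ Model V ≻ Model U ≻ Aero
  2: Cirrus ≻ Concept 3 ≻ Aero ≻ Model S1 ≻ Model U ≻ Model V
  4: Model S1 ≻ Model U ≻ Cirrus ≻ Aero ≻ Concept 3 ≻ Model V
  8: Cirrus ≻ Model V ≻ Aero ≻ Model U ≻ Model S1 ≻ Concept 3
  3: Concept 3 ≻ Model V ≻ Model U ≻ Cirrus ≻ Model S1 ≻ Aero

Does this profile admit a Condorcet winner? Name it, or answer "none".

Cirrus

Head-to-head results (25 engineers):
Aero vs Concept 3: 5+4+8 = 17 for Aero, 8 for Concept 3 — Aero by 17–8.
Aero vs Model S1: Aero is ranked higher on 2+8 = 10 ballots, Model S1 on 15. Model S1 wins 15–10.
Aero vs Model U: 10 to 15, Model U.
Aero vs Cirrus: 5 for Aero, 20 for Cirrus — Cirrus by 20–5.
Aero vs Model V: Aero is ranked higher on 2+4 = 6 ballots, Model V on 19. Model V wins 19–6.
Concept 3 vs Model S1: 3+2+3 = 8 for Concept 3, 17 for Model S1 — Model S1 by 17–8.
Concept 3 vs Model U: 3+2+3 = 8 for Concept 3, 17 for Model U — Model U by 17–8.
Concept 3 vs Cirrus: Concept 3 preferred on 3+3 = 6 ballots; Cirrus wins 19–6.
Concept 3 vs Model V: Concept 3 preferred on 3+2+4+3 = 12 ballots; Model V wins 13–12.
Model S1 vs Model U: 14 to 11, Model S1.
Model S1 vs Cirrus: 5+4 = 9 for Model S1, 16 for Cirrus — Cirrus by 16–9.
Model S1 vs Model V: Model S1 is ranked higher on 3+2+4 = 9 ballots, Model V on 16. Model V wins 16–9.
Model U vs Cirrus: Model U is ranked higher on 5+4+3 = 12 ballots, Cirrus on 13. Cirrus wins 13–12.
Model U vs Model V: Model U is ranked higher on 2+4 = 6 ballots, Model V on 19. Model V wins 19–6.
Cirrus vs Model V: Cirrus is ranked higher on 3+2+4+8 = 17 ballots, Model V on 8. Cirrus wins 17–8.
Only Cirrus has no losses; Cirrus is the Condorcet winner.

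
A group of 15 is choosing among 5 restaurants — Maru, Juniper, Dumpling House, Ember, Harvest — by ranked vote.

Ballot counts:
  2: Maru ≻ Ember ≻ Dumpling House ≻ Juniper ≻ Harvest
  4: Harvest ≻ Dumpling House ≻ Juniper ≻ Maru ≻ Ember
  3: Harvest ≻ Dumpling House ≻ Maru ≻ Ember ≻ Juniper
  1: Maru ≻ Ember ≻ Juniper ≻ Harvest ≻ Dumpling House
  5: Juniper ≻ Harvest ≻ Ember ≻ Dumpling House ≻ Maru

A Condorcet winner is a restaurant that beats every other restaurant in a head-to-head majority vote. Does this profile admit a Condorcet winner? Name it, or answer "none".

none

Head-to-head results (15 friends):
Maru vs Juniper: Juniper, 9–6.
Maru vs Dumpling House: Dumpling House, 12–3.
Maru vs Ember: Maru, 10–5.
Maru vs Harvest: Harvest wins 12–3.
Juniper vs Dumpling House: Dumpling House wins 9–6.
Juniper–Ember: Juniper 9–6.
Juniper vs Harvest: Juniper, 8–7.
Dumpling House vs Ember: Ember, 8–7.
Dumpling House–Harvest: Harvest 13–2.
Ember vs Harvest: Harvest, 12–3.
Every restaurant loses at least once (Maru loses to Juniper; Juniper loses to Dumpling House; Dumpling House loses to Ember; Ember loses to Maru; Harvest loses to Juniper). The majority relation contains the cycle Maru → Ember → Dumpling House → Maru, so there is no Condorcet winner.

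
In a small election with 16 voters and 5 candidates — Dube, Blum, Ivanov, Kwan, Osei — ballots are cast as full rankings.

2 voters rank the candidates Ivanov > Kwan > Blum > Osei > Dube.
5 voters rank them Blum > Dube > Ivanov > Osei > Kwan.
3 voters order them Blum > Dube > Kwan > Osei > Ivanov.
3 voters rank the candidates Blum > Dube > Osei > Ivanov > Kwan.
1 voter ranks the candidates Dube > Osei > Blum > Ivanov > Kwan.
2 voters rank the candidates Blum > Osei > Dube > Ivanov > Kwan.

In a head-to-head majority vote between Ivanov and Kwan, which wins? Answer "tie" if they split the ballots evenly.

Ivanov

Ballots ranking Ivanov above Kwan: 2 + 5 + 3 + 1 + 2 = 13.
Ballots ranking Kwan above Ivanov: 16 − 13 = 3.
Ivanov wins the head-to-head 13–3.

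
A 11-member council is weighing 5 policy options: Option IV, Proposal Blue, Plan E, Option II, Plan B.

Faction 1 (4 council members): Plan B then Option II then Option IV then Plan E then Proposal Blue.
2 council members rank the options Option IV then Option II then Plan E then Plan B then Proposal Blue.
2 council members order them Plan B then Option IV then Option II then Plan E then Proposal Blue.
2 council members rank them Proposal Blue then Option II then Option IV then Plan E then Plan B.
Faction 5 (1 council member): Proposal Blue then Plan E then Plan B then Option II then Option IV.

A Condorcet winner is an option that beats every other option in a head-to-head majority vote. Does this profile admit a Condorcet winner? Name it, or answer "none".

Plan B

Pairwise majorities:
Option IV vs Proposal Blue: 4+2+2 = 8 for Option IV, 3 for Proposal Blue — Option IV by 8–3.
Option IV vs Plan E: 4+2+2+2 = 10 for Option IV, 1 for Plan E — Option IV by 10–1.
Option IV vs Option II: 2+2 = 4 for Option IV, 7 for Option II — Option II by 7–4.
Option IV vs Plan B: 2+2 = 4 for Option IV, 7 for Plan B — Plan B by 7–4.
Proposal Blue vs Plan E: Proposal Blue preferred on 2+1 = 3 ballots; Plan E wins 8–3.
Proposal Blue vs Option II: 2+1 = 3 for Proposal Blue, 8 for Option II — Option II by 8–3.
Proposal Blue vs Plan B: 3 to 8, Plan B.
Plan E vs Option II: Plan E is ranked higher on 1 ballot, Option II on 10. Option II wins 10–1.
Plan E vs Plan B: 2+2+1 = 5 for Plan E, 6 for Plan B — Plan B by 6–5.
Option II vs Plan B: 4 to 7, Plan B.
Plan B wins every pairwise contest, so Plan B is the Condorcet winner.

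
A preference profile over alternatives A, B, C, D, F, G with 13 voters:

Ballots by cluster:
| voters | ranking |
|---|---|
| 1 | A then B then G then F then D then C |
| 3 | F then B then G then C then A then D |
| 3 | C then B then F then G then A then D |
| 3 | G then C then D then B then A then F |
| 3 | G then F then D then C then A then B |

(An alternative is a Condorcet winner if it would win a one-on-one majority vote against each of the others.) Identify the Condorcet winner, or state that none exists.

Pairwise majorities:
A vs B: B wins 9–4.
A vs C: C, 12–1.
A vs D: A, 7–6.
A vs F: F wins 9–4.
A vs G: G wins 12–1.
B–C: C 9–4.
B–D: B 7–6.
B–F: B 7–6.
B vs G: B, 7–6.
C–D: C 9–4.
C–F: F 7–6.
C vs G: G wins 10–3.
D–F: F 10–3.
D vs G: G wins 13–0.
F vs G: G wins 7–6.
Every alternative loses at least once (A loses to B; B loses to C; C loses to F; D loses to A; F loses to B; G loses to B). The majority relation contains the cycle B beats F beats C beats B, so there is no Condorcet winner.

none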